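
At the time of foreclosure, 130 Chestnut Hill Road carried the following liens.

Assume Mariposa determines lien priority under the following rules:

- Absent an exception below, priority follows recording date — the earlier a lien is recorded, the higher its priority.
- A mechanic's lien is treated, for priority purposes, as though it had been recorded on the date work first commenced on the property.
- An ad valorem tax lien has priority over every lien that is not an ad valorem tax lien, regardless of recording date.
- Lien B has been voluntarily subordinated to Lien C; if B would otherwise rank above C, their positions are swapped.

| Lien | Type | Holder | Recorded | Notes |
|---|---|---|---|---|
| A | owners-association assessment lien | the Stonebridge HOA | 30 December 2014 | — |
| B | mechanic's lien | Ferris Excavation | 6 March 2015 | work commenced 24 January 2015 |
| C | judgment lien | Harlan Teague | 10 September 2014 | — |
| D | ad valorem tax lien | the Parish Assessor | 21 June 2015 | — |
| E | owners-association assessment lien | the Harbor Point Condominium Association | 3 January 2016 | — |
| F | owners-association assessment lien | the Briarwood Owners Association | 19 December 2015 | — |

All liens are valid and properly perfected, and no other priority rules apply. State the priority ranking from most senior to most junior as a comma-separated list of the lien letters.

D, C, A, B, F, E

Adjusting effective dates: B relates back to 24 January 2015 (work commenced).
D is an ad valorem tax lien, so it outranks all other liens regardless of date.
Among the remaining liens, by effective date: C (10 September 2014), A (30 December 2014), B (24 January 2015), F (19 December 2015), E (3 January 2016).
Since B is not senior to C, the subordination leaves the order unchanged.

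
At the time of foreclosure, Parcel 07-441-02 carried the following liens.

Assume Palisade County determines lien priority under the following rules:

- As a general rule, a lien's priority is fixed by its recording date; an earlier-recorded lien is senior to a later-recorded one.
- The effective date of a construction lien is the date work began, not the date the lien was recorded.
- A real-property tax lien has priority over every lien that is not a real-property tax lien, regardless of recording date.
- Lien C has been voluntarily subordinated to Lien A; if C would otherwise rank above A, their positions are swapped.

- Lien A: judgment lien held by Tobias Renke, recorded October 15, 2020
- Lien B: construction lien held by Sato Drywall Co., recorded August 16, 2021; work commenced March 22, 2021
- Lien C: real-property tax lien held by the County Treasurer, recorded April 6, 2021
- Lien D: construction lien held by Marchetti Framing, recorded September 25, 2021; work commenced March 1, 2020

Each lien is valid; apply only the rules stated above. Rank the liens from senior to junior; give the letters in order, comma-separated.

Effective dates: B's effective date is March 22, 2021, when work began; D's effective date is March 1, 2020, when work began.
C is a real-property tax lien and takes priority over every other lien.
The other liens, earliest effective date first: D (March 1, 2020), A (October 15, 2020), B (March 22, 2021).
Because C would otherwise rank above A, the subordination swaps them.

A, D, C, B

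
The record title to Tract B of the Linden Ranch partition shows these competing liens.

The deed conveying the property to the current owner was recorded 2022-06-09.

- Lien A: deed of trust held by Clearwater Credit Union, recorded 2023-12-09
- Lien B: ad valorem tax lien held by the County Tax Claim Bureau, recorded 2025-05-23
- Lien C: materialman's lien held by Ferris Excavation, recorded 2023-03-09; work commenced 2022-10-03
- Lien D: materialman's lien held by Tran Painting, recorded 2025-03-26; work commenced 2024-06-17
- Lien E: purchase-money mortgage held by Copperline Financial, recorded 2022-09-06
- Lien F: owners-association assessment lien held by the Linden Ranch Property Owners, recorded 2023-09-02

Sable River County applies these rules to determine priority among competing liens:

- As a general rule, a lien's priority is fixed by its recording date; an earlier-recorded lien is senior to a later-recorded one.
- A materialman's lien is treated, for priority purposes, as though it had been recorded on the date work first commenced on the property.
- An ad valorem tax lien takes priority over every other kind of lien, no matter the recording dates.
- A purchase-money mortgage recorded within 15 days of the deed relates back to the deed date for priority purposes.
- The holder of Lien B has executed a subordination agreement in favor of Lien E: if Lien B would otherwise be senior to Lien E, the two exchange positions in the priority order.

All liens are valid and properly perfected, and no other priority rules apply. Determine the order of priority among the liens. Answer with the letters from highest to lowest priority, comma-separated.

Adjusting effective dates: C relates back to 2022-10-03 (work commenced); D is treated as recorded 2024-06-17, the work-commencement date; E missed the 15-day window (89 days after the deed), so its recording date stands.
B is an ad valorem tax lien, so it outranks all other liens regardless of date.
Among the remaining liens, by effective date: E (2022-09-06), C (2022-10-03), F (2023-09-02), A (2023-12-09), D (2024-06-17).
Because B would otherwise rank above E, the subordination swaps them.

E, B, C, F, A, D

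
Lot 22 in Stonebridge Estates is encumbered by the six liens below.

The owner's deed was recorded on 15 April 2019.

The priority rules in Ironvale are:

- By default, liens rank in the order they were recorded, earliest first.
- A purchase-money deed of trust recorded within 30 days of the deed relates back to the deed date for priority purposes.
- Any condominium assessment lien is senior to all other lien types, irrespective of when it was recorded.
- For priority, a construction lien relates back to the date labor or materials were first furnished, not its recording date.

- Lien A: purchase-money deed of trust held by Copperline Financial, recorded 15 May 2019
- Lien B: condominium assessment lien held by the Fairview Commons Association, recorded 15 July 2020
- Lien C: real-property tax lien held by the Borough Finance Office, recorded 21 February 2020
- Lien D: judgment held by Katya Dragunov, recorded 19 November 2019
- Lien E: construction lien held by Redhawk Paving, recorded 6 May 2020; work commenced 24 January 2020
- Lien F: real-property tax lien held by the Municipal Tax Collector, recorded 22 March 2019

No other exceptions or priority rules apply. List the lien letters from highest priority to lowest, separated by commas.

B, F, A, D, E, C

Adjusting effective dates: A's effective date is the deed date, 15 April 2019; E is treated as recorded 24 January 2020, the work-commencement date.
As a condominium assessment lien, B is senior to every other lien.
Remaining liens by effective date: F (22 March 2019), A (15 April 2019), D (19 November 2019), E (24 January 2020), C (21 February 2020).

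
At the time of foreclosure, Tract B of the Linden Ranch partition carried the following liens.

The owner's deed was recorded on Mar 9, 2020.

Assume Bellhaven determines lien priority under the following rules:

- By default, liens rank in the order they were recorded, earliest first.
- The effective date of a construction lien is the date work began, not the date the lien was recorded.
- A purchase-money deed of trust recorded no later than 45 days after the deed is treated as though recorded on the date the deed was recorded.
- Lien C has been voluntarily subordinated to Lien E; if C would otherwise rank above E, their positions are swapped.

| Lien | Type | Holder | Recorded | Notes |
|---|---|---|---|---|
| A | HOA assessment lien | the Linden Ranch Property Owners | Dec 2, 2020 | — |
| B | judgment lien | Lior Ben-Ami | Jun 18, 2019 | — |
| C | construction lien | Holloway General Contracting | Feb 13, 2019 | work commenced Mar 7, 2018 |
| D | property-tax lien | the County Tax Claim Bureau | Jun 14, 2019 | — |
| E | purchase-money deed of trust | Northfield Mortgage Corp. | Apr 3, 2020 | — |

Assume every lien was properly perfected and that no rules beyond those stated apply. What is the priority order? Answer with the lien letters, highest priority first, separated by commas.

E, D, B, C, A

First, effective dates: C relates back to Mar 7, 2018 (work commenced); E was recorded within the 45-day window, so its effective date is the deed date Mar 9, 2020.
Sorted by effective date: C (Mar 7, 2018), D (Jun 14, 2019), B (Jun 18, 2019), E (Mar 9, 2020), A (Dec 2, 2020).
The subordination applies — C was senior to E — so C and E swap.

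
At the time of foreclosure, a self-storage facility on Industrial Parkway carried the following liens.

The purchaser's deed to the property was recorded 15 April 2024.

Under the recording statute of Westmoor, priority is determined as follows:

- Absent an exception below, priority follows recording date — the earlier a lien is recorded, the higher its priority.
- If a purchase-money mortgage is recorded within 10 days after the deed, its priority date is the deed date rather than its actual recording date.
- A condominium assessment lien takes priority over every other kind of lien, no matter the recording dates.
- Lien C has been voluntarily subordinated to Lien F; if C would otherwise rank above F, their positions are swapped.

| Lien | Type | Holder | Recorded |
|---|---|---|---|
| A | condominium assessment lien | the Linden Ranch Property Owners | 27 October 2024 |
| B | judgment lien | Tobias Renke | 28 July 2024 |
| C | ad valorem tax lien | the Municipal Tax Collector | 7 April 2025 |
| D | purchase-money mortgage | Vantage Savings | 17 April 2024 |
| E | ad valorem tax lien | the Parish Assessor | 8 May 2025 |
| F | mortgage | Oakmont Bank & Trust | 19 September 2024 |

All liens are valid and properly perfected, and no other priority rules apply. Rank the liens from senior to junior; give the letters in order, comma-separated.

A, D, B, F, C, E

First, effective dates: D's effective date is the deed date, 15 April 2024.
As a condominium assessment lien, A is senior to every other lien.
Ordering the rest by effective date: D (15 April 2024), B (28 July 2024), F (19 September 2024), C (7 April 2025), E (8 May 2025).
Since C is not senior to F, the subordination leaves the order unchanged.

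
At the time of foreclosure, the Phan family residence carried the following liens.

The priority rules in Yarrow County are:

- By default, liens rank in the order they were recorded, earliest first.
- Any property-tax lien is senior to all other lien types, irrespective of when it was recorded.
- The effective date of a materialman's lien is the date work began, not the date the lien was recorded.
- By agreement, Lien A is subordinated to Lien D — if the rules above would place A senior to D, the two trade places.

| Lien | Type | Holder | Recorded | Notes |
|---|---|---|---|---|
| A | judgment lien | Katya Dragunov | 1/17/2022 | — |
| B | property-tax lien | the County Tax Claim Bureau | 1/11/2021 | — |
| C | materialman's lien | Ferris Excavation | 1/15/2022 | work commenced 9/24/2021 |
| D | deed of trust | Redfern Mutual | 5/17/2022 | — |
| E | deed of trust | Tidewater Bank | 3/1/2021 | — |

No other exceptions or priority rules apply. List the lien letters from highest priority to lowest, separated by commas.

Effective dates: C's effective date is 9/24/2021, when work began.
B is a property-tax lien and takes priority over every other lien.
Among the remaining liens, by effective date: E (3/1/2021), C (9/24/2021), A (1/17/2022), D (5/17/2022).
A would otherwise be senior to D, so under the subordination agreement A and D exchange positions.

B, E, C, D, A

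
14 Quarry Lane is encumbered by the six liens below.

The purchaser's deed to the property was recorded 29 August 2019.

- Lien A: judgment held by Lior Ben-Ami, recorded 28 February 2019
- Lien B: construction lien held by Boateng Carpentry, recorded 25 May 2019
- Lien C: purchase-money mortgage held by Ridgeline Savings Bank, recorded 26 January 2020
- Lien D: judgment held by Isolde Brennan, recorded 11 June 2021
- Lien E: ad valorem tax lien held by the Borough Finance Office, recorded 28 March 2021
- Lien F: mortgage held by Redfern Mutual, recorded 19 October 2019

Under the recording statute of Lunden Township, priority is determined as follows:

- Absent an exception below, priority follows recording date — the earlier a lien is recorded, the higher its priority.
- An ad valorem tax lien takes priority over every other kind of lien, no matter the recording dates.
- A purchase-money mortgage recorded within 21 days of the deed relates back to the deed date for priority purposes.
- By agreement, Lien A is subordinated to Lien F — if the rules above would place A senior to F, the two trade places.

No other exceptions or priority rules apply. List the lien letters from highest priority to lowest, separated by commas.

E, F, B, A, C, D

Effective dates after the stated exceptions: C was recorded 150 days after the deed, outside the 21-day window, so it keeps its recording date.
E, as an ad valorem tax lien, has superpriority and ranks first.
Among the remaining liens, by effective date: A (28 February 2019), B (25 May 2019), F (19 October 2019), C (26 January 2020), D (11 June 2021).
The subordination applies — A was senior to F — so A and F swap.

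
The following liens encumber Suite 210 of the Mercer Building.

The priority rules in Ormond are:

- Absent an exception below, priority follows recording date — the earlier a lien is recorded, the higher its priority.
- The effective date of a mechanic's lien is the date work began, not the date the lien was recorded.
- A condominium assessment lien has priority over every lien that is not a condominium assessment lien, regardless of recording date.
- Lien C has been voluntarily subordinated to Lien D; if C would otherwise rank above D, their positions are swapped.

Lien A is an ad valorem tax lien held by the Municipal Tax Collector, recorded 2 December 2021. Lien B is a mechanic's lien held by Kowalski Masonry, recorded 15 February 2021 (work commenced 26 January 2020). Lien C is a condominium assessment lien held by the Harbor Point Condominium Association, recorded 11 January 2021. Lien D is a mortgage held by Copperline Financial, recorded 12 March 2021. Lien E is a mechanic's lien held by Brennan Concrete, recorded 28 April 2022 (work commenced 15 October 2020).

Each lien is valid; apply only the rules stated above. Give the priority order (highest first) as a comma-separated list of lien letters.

Effective dates after the stated exceptions: B relates back to 26 January 2020 (work commenced); E relates back to 15 October 2020 (work commenced).
C, as a condominium assessment lien, has superpriority and ranks first.
Remaining liens by effective date: B (26 January 2020), E (15 October 2020), D (12 March 2021), A (2 December 2021).
The subordination applies — C was senior to D — so C and D swap.

D, B, E, C, A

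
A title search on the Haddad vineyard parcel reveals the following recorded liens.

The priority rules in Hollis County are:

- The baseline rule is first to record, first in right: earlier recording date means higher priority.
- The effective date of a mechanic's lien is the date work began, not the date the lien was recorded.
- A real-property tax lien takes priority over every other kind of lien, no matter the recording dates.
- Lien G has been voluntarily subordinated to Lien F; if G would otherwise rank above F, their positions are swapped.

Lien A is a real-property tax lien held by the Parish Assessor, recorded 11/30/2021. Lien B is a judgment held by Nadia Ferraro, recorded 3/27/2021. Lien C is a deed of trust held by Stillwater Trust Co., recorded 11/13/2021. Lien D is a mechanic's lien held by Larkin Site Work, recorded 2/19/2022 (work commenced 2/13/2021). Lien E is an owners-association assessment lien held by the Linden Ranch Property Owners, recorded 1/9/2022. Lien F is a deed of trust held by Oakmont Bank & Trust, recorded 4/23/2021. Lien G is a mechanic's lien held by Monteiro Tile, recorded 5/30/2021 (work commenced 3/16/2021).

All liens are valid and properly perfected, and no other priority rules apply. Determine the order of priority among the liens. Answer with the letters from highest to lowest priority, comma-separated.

First, effective dates: D is treated as recorded 2/13/2021, the work-commencement date; G relates back to 3/16/2021 (work commenced).
A, as a real-property tax lien, has superpriority and ranks first.
Ordering the rest by effective date: D (2/13/2021), G (3/16/2021), B (3/27/2021), F (4/23/2021), C (11/13/2021), E (1/9/2022).
Because G would otherwise rank above F, the subordination swaps them.

A, D, F, B, G, C, E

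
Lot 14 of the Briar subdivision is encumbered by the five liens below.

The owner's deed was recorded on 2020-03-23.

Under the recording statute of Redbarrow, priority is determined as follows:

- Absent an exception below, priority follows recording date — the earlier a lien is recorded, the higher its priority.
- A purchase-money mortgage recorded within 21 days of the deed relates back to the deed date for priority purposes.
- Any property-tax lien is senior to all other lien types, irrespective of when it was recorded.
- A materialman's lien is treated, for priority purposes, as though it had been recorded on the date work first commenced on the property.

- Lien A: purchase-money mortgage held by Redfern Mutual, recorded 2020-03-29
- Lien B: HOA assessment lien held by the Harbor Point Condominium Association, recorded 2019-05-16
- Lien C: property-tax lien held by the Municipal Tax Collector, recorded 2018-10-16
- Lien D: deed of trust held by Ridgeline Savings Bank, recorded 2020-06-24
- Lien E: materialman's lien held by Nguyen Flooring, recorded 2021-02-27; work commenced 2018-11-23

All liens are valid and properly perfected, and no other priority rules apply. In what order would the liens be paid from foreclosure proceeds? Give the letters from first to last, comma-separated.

Effective dates after the stated exceptions: A relates back to the deed date 2020-03-23; E is treated as recorded 2018-11-23, the work-commencement date.
C is a property-tax lien, so it outranks all other liens regardless of date.
The other liens, earliest effective date first: E (2018-11-23), B (2019-05-16), A (2020-03-23), D (2020-06-24).

C, E, B, A, D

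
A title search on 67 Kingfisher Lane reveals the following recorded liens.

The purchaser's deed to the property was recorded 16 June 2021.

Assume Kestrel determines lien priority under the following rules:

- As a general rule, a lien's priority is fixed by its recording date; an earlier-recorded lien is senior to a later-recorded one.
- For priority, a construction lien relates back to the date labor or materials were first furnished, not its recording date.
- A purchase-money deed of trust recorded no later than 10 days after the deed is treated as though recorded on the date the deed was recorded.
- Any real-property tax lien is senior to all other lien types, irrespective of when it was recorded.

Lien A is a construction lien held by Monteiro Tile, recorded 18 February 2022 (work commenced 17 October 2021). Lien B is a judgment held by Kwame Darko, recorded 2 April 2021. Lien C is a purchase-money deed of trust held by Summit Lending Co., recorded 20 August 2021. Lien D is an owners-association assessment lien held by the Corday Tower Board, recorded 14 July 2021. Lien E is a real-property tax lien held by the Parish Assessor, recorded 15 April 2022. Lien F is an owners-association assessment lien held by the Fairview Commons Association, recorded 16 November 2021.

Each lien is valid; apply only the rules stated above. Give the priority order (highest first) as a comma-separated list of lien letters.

E, B, D, C, A, F

First, effective dates: A relates back to 17 October 2021 (work commenced); C was recorded 65 days after the deed, outside the 10-day window, so it keeps its recording date.
E is a real-property tax lien and takes priority over every other lien.
The other liens, earliest effective date first: B (2 April 2021), D (14 July 2021), C (20 August 2021), A (17 October 2021), F (16 November 2021).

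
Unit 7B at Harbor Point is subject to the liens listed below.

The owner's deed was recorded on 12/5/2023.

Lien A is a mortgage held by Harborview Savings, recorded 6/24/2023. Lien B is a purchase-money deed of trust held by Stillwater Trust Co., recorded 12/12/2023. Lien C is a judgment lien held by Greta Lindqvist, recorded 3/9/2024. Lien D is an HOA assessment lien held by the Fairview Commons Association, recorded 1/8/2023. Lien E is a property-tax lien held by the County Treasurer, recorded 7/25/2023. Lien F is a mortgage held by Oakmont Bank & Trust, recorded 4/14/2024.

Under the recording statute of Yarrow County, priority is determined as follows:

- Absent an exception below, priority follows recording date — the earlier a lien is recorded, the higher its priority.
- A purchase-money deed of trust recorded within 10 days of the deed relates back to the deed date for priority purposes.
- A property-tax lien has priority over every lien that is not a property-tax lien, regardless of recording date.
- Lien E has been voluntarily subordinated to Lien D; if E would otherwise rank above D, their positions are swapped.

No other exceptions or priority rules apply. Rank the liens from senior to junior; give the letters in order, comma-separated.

D, E, A, B, C, F

Adjusting effective dates: B relates back to the deed date 12/5/2023.
As a property-tax lien, E is senior to every other lien.
Among the remaining liens, by effective date: D (1/8/2023), A (6/24/2023), B (12/5/2023), C (3/9/2024), F (4/14/2024).
The subordination applies — E was senior to D — so E and D swap.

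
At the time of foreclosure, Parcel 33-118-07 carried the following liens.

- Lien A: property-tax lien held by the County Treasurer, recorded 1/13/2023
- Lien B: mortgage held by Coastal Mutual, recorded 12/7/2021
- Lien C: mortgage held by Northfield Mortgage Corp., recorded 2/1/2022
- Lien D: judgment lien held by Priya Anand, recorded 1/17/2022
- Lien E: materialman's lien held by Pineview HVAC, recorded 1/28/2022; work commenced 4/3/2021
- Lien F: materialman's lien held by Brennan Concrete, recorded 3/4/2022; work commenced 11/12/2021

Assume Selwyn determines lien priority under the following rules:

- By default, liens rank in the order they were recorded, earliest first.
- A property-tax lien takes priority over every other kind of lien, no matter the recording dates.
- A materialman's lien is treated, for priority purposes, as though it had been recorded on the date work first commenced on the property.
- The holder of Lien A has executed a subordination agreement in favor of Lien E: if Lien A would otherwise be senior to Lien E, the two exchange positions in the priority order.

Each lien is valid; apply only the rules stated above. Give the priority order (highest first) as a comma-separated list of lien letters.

Effective dates after the stated exceptions: E is treated as recorded 4/3/2021, the work-commencement date; F's effective date is 11/12/2021, when work began.
A, as a property-tax lien, has superpriority and ranks first.
Remaining liens by effective date: E (4/3/2021), F (11/12/2021), B (12/7/2021), D (1/17/2022), C (2/1/2022).
A would otherwise be senior to E, so under the subordination agreement A and E exchange positions.

E, A, F, B, D, C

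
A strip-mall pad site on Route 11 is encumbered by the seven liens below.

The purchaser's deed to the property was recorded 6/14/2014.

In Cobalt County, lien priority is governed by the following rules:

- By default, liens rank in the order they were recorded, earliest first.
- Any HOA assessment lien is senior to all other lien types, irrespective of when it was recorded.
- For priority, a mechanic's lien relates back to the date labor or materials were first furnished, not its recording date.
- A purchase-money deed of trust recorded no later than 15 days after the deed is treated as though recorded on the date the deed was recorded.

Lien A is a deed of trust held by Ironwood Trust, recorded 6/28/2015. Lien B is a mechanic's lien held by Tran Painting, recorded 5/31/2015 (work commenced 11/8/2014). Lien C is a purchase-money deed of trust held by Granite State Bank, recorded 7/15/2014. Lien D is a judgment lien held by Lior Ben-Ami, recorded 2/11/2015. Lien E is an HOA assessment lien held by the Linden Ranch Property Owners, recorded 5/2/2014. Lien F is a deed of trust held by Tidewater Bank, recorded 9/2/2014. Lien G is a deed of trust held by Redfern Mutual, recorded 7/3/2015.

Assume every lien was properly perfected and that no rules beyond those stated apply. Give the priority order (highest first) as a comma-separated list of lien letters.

E, C, F, B, D, A, G

Effective dates after the stated exceptions: B is treated as recorded 11/8/2014, the work-commencement date; C missed the 15-day window (31 days after the deed), so its recording date stands.
E is an HOA assessment lien, so it outranks all other liens regardless of date.
Among the remaining liens, by effective date: C (7/15/2014), F (9/2/2014), B (11/8/2014), D (2/11/2015), A (6/28/2015), G (7/3/2015).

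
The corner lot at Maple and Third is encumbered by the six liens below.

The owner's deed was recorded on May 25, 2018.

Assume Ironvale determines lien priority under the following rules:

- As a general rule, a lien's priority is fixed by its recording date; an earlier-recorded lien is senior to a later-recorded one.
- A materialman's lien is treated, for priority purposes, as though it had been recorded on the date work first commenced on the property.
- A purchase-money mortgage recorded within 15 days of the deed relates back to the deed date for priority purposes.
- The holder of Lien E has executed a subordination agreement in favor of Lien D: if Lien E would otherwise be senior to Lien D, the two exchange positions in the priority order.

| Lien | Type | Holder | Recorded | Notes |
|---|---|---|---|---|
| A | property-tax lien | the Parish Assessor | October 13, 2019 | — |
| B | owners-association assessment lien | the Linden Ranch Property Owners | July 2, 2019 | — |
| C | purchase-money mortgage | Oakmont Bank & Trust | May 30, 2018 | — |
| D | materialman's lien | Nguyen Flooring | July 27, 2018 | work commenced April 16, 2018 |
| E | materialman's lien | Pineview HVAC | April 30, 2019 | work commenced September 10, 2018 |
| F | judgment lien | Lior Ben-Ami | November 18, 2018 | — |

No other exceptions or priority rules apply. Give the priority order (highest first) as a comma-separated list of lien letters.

Adjusting effective dates: C's effective date is the deed date, May 25, 2018; D's effective date is April 16, 2018, when work began; E's effective date is September 10, 2018, when work began.
By effective date: D (April 16, 2018), C (May 25, 2018), E (September 10, 2018), F (November 18, 2018), B (July 2, 2019), A (October 13, 2019).
E already ranks below D; the subordination has no effect.

D, C, E, F, B, A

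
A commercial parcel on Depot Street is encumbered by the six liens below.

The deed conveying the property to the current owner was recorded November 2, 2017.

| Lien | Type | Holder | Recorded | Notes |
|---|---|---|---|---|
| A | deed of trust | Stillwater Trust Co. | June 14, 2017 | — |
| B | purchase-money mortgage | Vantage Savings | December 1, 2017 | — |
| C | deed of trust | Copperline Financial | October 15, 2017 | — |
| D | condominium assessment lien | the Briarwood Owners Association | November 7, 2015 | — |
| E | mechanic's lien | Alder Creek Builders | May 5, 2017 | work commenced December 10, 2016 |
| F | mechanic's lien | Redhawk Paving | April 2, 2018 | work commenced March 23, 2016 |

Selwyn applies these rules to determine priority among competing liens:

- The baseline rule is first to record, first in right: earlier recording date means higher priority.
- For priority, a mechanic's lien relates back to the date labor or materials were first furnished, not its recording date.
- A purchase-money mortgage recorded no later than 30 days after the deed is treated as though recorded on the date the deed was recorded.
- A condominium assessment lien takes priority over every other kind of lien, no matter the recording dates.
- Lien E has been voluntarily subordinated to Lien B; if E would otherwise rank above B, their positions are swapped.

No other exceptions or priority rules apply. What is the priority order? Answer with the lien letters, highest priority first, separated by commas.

D, F, B, A, C, E

Effective dates: B relates back to the deed date November 2, 2017; E is treated as recorded December 10, 2016, the work-commencement date; F relates back to March 23, 2016 (work commenced).
D is a condominium assessment lien and takes priority over every other lien.
Ordering the rest by effective date: F (March 23, 2016), E (December 10, 2016), A (June 14, 2017), C (October 15, 2017), B (November 2, 2017).
Because E would otherwise rank above B, the subordination swaps them.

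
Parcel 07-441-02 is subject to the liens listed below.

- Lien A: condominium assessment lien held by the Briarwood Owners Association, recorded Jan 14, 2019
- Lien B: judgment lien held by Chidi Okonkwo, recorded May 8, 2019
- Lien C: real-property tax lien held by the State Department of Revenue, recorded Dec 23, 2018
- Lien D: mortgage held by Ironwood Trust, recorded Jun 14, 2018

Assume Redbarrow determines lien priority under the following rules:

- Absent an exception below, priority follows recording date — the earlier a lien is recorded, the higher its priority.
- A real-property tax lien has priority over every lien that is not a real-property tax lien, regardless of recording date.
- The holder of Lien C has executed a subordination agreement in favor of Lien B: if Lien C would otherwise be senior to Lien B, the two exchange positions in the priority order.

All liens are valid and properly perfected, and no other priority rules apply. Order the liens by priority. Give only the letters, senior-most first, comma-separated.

B, D, A, C

C is a real-property tax lien and takes priority over every other lien.
Among the remaining liens, by effective date: D (Jun 14, 2018), A (Jan 14, 2019), B (May 8, 2019).
C would otherwise be senior to B, so under the subordination agreement C and B exchange positions.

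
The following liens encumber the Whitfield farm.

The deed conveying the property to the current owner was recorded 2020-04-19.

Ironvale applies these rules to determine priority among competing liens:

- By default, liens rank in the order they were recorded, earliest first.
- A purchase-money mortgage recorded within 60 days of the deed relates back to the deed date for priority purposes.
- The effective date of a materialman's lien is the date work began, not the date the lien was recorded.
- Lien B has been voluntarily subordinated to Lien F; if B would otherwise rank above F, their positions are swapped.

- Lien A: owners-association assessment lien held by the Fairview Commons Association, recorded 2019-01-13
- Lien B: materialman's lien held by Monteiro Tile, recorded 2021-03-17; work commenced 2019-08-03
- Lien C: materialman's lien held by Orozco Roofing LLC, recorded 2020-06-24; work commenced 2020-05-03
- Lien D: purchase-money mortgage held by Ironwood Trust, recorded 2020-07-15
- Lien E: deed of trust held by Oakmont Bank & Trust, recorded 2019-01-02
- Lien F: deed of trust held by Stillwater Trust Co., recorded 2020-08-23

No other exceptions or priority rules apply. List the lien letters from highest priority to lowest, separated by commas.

Adjusting effective dates: B is treated as recorded 2019-08-03, the work-commencement date; C's effective date is 2020-05-03, when work began; D was recorded 87 days after the deed, outside the 60-day window, so it keeps its recording date.
By effective date: E (2019-01-02), A (2019-01-13), B (2019-08-03), C (2020-05-03), D (2020-07-15), F (2020-08-23).
B would otherwise be senior to F, so under the subordination agreement B and F exchange positions.

E, A, F, C, D, B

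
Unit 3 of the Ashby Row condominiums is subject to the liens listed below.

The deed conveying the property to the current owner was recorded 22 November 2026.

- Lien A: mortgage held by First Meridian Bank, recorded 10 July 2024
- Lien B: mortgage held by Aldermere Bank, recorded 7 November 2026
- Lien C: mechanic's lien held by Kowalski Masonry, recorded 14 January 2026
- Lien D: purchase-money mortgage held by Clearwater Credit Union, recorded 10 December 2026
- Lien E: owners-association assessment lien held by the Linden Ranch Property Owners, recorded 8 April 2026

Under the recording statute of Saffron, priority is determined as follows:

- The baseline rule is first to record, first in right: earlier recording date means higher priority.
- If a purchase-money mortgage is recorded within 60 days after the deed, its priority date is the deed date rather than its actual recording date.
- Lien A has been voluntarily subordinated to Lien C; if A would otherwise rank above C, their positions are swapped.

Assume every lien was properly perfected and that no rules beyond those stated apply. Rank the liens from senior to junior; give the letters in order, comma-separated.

C, A, E, B, D

Effective dates: D relates back to the deed date 22 November 2026.
Ordering by effective date: A (10 July 2024), C (14 January 2026), E (8 April 2026), B (7 November 2026), D (22 November 2026).
The subordination applies — A was senior to C — so A and C swap.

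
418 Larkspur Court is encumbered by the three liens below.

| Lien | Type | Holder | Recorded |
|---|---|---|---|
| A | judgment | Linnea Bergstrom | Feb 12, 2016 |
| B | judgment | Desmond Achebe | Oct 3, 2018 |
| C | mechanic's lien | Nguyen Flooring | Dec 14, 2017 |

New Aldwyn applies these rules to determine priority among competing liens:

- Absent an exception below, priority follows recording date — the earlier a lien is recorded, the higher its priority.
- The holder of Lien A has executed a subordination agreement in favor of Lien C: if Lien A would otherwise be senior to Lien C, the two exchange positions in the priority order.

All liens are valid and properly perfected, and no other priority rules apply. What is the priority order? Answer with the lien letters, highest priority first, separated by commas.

Sorted by effective date: A (Feb 12, 2016), C (Dec 14, 2017), B (Oct 3, 2018).
A would otherwise be senior to C, so under the subordination agreement A and C exchange positions.

C, A, B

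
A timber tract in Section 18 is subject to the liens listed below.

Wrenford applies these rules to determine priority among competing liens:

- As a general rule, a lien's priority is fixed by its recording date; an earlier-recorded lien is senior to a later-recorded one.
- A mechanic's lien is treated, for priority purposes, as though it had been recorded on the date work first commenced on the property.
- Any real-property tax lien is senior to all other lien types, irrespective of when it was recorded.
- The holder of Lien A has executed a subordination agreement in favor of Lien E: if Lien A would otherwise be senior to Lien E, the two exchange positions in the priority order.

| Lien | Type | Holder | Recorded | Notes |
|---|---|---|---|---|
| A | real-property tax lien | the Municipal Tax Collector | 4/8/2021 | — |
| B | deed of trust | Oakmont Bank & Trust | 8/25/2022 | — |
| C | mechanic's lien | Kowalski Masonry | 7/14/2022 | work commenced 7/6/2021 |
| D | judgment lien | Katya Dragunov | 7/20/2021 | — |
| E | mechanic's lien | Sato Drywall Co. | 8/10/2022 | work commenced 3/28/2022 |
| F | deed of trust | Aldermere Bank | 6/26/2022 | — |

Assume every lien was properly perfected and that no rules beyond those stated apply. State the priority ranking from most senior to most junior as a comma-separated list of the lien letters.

E, C, D, A, F, B

First, effective dates: C's effective date is 7/6/2021, when work began; E relates back to 3/28/2022 (work commenced).
As a real-property tax lien, A is senior to every other lien.
Remaining liens by effective date: C (7/6/2021), D (7/20/2021), E (3/28/2022), F (6/26/2022), B (8/25/2022).
The subordination applies — A was senior to E — so A and E swap.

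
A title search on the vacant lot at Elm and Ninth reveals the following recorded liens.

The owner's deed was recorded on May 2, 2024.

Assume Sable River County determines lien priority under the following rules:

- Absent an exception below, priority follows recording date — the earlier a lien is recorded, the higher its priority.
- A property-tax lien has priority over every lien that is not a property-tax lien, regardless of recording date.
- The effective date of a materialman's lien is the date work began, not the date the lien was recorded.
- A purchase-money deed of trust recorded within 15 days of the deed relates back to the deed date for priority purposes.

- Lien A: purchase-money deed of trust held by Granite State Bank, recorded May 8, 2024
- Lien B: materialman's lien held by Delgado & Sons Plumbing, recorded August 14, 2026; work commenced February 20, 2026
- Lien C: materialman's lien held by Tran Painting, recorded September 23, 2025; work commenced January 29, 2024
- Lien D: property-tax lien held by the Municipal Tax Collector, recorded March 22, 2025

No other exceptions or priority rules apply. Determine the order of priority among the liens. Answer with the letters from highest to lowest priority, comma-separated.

D, C, A, B

First, effective dates: A's effective date is the deed date, May 2, 2024; B is treated as recorded February 20, 2026, the work-commencement date; C's effective date is January 29, 2024, when work began.
D is a property-tax lien and takes priority over every other lien.
The other liens, earliest effective date first: C (January 29, 2024), A (May 2, 2024), B (February 20, 2026).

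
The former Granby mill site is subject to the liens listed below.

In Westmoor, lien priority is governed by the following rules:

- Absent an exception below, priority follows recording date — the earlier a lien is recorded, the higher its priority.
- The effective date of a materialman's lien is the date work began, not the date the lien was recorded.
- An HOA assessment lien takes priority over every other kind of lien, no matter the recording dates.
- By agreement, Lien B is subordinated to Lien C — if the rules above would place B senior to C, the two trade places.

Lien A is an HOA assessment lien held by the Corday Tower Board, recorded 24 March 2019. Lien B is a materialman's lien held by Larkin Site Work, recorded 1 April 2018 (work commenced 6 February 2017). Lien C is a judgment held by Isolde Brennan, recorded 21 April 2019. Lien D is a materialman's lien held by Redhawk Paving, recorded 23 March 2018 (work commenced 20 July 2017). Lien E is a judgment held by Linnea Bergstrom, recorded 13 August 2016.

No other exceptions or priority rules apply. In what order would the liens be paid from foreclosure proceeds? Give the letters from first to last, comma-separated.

Adjusting effective dates: B is treated as recorded 6 February 2017, the work-commencement date; D relates back to 20 July 2017 (work commenced).
A, as an HOA assessment lien, has superpriority and ranks first.
Remaining liens by effective date: E (13 August 2016), B (6 February 2017), D (20 July 2017), C (21 April 2019).
B would otherwise be senior to C, so under the subordination agreement B and C exchange positions.

A, E, C, D, B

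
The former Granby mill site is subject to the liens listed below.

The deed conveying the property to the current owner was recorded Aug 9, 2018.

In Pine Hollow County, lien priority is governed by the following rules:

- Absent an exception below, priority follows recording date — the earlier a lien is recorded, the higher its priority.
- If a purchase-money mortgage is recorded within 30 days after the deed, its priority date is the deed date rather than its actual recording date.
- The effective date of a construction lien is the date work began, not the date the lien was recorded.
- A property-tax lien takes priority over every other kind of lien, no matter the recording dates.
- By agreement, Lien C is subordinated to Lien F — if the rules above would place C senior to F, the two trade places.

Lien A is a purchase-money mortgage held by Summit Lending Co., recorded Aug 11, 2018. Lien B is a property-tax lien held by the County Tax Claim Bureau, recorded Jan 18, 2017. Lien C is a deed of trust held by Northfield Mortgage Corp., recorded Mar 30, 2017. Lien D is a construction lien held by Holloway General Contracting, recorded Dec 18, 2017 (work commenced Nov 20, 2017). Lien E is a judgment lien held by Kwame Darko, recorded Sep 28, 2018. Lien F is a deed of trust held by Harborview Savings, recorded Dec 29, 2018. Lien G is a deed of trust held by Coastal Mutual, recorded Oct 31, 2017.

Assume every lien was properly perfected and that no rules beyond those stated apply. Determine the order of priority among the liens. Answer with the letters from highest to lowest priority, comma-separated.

First, effective dates: A was recorded within the 30-day window, so its effective date is the deed date Aug 9, 2018; D's effective date is Nov 20, 2017, when work began.
B, as a property-tax lien, has superpriority and ranks first.
Ordering the rest by effective date: C (Mar 30, 2017), G (Oct 31, 2017), D (Nov 20, 2017), A (Aug 9, 2018), E (Sep 28, 2018), F (Dec 29, 2018).
C is senior to F before the subordination, so the two trade places.

B, F, G, D, A, E, C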